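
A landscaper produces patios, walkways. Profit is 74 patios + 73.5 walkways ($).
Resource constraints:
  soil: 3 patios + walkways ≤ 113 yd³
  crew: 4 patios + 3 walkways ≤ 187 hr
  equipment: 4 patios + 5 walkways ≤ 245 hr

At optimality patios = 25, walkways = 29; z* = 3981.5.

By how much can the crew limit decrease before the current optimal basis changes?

40

Binding constraints: crew, equipment. The basis is B = [[4,3],[4,5]] with det 8.
Per unit decrease in crew, x* moves by d = (-0.625, 0.5).
The basis stays optimal until patios reaches 0; allowable decrease = 40 hr.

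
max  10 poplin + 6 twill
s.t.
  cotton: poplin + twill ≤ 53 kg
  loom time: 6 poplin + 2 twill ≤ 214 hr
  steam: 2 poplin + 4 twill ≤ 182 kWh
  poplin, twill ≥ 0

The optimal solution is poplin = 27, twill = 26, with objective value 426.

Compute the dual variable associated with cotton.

At the optimum: cotton uses 53 of 53 (binding); loom time uses 214 of 214 (binding); steam uses 158 of 182 (slack = 24).
Slack constraints have shadow price 0 (complementary slackness).
From A_Bᵀ y = c: 1·y_cotton + 6·y_loom time = 10; 1·y_cotton + 2·y_loom time = 6.
This yields shadow prices y_cotton = 4, y_loom time = 1.
Shadow price of cotton = 4.

4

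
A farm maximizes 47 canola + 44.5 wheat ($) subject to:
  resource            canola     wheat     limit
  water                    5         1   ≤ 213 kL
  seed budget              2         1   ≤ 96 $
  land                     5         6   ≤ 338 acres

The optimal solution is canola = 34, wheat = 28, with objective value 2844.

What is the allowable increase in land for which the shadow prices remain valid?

238

Binding constraints: seed budget, land. The basis is B = [[2,1],[5,6]] with det 7.
Per unit increase in land, x* moves by d = (-0.1429, 0.2857).
The basis stays optimal until canola reaches 0; allowable increase = 238 acres.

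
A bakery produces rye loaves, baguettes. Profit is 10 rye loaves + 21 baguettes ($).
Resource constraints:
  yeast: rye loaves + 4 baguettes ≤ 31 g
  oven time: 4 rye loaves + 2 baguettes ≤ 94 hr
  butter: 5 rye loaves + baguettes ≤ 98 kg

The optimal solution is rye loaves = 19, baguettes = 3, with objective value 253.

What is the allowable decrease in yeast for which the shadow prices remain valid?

Binding constraints: yeast, butter. The basis is B = [[1,4],[5,1]] with det -19.
Per unit decrease in yeast, x* moves by d = (0.0526, -0.2632).
The basis stays optimal until baguettes reaches 0; allowable decrease = 11.4 g.

11.4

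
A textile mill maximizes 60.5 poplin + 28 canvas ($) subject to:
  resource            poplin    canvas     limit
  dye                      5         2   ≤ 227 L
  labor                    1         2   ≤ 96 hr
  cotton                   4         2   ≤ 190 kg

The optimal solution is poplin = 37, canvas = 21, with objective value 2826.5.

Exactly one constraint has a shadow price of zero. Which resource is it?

labor

dye: 227/227 (binding)
labor: 79/96 (slack 17)
cotton: 190/190 (binding)
By complementary slackness, a constraint with positive slack has shadow price 0 → labor.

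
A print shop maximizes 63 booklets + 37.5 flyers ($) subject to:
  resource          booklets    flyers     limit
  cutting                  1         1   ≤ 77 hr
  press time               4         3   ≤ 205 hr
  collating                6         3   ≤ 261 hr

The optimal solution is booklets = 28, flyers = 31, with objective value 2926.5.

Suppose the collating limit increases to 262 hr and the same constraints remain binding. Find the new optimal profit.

Check each constraint at x*: cutting 59/77 (slack 18); press time 205/205 (tight); collating 261/261 (tight).
By complementary slackness, y = 0 for the non-binding constraint.
From A_Bᵀ y = c: 4·y_press time + 6·y_collating = 63; 3·y_press time + 3·y_collating = 37.5.
→ y_press time = 6 and y_collating = 6.5.
Δz = y_collating·Δb = 6.5 × (1) = 6.5, so new z* = 2926.5 + 6.5 = 2933.

2933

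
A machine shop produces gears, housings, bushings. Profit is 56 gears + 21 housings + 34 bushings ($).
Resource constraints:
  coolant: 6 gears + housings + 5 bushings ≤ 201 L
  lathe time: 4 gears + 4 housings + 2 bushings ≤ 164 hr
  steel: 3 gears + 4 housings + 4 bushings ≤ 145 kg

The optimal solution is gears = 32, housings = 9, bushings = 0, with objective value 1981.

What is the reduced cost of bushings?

Binding: coolant and lathe time. Non-binding: steel (13 unused).
By complementary slackness, y = 0 for the non-binding constraint.
From A_Bᵀ y = c: 6·y_coolant + 4·y_lathe time = 56; 1·y_coolant + 4·y_lathe time = 21.
This yields shadow prices y_coolant = 7, y_lathe time = 3.5.
Reduced cost of bushings: c₃ − yᵀa₃ = 34 − (7·5 + 3.5·2) = 34 − 42 = -8.

-8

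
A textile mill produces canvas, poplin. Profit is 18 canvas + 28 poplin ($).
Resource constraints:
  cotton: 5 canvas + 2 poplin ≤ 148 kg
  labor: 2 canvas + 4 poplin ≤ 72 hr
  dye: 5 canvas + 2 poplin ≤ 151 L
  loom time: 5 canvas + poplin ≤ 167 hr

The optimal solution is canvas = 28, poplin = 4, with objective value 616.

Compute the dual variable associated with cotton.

1

Check each constraint at x*: cotton 148/148 (tight); labor 72/72 (tight); dye 148/151 (slack 3); loom time 144/167 (slack 23).
Slack constraints have shadow price 0 (complementary slackness).
The binding rows give the dual system: 5·y_cotton + 2·y_labor = 18 and 2·y_cotton + 4·y_labor = 28.
This yields shadow prices y_cotton = 1, y_labor = 6.5.
Shadow price of cotton = 1.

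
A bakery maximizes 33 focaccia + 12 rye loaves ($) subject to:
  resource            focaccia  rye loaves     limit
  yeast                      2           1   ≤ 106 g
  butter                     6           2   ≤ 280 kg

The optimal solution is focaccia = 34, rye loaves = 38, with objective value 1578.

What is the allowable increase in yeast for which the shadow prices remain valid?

34

Binding constraints: yeast, butter. The basis is B = [[2,1],[6,2]] with det -2.
Per unit increase in yeast, x* moves by d = (-1, 3).
The basis stays optimal until focaccia reaches 0; allowable increase = 34 g.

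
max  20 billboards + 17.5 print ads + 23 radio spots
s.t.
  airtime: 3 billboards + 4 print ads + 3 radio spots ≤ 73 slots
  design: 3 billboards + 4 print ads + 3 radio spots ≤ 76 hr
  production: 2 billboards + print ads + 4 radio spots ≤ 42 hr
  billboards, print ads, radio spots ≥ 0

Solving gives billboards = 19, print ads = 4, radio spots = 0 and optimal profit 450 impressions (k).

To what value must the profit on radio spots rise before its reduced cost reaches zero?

31

Binding: airtime and production. Non-binding: design (3 unused).
Slack constraints have shadow price 0 (complementary slackness).
Dual feasibility on the basic columns requires 3·y_airtime + 2·y_production = 20, 4·y_airtime + 1·y_production = 17.5.
→ y_airtime = 3 and y_production = 5.5.
radio spots enters the basis when its profit ≥ yᵀa₃ = 3·3 + 5.5·4 = 31.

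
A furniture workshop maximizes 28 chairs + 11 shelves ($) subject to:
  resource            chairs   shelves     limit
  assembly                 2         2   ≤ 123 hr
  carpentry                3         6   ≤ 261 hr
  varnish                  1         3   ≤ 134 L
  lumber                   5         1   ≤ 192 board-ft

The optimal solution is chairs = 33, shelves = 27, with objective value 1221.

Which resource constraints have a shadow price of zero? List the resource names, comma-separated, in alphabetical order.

assembly, varnish

assembly: 120/123 (slack 3)
carpentry: 261/261 (binding)
varnish: 114/134 (slack 20)
lumber: 192/192 (binding)
By complementary slackness, a constraint with positive slack has shadow price 0 → assembly, varnish.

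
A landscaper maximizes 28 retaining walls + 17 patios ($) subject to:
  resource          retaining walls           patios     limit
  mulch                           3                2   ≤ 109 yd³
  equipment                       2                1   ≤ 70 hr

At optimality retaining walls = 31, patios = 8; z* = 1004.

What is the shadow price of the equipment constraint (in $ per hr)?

At the optimum: mulch uses 109 of 109 (binding); equipment uses 70 of 70 (binding).
The binding rows give the dual system: 3·y_mulch + 2·y_equipment = 28 and 2·y_mulch + 1·y_equipment = 17.
→ y_mulch = 6 and y_equipment = 5.
Shadow price of equipment = 5.

5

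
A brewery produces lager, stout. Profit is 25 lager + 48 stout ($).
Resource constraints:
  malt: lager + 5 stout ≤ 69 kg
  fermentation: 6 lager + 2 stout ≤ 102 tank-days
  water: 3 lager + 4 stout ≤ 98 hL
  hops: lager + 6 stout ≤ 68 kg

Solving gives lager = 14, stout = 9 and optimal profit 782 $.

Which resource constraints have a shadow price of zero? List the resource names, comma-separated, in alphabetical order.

malt: 59/69 (slack 10)
fermentation: 102/102 (binding)
water: 78/98 (slack 20)
hops: 68/68 (binding)
By complementary slackness, a constraint with positive slack has shadow price 0 → malt, water.

malt, water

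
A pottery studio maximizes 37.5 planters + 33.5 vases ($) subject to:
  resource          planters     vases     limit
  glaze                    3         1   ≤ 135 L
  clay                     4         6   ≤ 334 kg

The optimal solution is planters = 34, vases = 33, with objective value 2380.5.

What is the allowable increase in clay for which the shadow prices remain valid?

476

Binding constraints: glaze, clay. The basis is B = [[3,1],[4,6]] with det 14.
Per unit increase in clay, x* moves by d = (-0.0714, 0.2143).
The basis stays optimal until planters reaches 0; allowable increase = 476 kg.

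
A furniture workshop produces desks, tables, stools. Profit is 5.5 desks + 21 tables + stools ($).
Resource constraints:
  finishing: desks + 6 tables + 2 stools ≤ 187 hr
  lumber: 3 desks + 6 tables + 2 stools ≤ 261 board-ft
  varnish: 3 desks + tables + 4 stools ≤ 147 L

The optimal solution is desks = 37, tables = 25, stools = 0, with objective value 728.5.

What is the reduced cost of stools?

At the optimum: finishing uses 187 of 187 (binding); lumber uses 261 of 261 (binding); varnish uses 136 of 147 (slack = 11).
Slack constraints have shadow price 0 (complementary slackness).
The binding rows give the dual system: 1·y_finishing + 3·y_lumber = 5.5 and 6·y_finishing + 6·y_lumber = 21.
This yields shadow prices y_finishing = 2.5, y_lumber = 1.
Reduced cost of stools: c₃ − yᵀa₃ = 1 − (2.5·2 + 1·2) = 1 − 7 = -6.

-6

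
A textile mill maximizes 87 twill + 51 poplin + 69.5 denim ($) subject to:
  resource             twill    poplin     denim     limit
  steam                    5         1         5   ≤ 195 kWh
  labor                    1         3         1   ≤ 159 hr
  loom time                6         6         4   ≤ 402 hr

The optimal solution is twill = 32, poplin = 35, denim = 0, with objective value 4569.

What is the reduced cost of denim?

Check each constraint at x*: steam 195/195 (tight); labor 137/159 (slack 22); loom time 402/402 (tight).
Slack constraints have shadow price 0 (complementary slackness).
The binding rows give the dual system: 5·y_steam + 6·y_loom time = 87 and 1·y_steam + 6·y_loom time = 51.
This yields shadow prices y_steam = 9, y_loom time = 7.
Reduced cost of denim: c₃ − yᵀa₃ = 69.5 − (9·5 + 7·4) = 69.5 − 73 = -3.5.

-3.5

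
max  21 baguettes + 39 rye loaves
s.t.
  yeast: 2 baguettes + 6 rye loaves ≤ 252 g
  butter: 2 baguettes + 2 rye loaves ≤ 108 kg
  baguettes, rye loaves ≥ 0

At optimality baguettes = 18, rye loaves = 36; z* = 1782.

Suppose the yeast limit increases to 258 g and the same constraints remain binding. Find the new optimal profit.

1809

At the optimum: yeast uses 252 of 252 (binding); butter uses 108 of 108 (binding).
From A_Bᵀ y = c: 2·y_yeast + 2·y_butter = 21; 6·y_yeast + 2·y_butter = 39.
→ y_yeast = 4.5 and y_butter = 6.
Δz = y_yeast·Δb = 4.5 × (6) = 27, so new z* = 1782 + 27 = 1809.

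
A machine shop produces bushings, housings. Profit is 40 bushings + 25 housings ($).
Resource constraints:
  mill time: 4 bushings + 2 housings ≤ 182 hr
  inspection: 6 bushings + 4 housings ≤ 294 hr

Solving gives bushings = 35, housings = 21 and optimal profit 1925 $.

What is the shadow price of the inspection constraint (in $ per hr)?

Check each constraint at x*: mill time 182/182 (tight); inspection 294/294 (tight).
From A_Bᵀ y = c: 4·y_mill time + 6·y_inspection = 40; 2·y_mill time + 4·y_inspection = 25.
Solving: y_mill time = 2.5, y_inspection = 5.
Shadow price of inspection = 5.

5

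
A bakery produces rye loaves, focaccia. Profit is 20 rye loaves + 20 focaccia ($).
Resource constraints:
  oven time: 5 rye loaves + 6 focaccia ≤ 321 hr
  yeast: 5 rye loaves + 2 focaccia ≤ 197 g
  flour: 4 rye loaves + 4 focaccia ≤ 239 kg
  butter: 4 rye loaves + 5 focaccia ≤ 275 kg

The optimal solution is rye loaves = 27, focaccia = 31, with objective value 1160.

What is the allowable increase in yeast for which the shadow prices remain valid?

35

Binding constraints: oven time, yeast. The basis is B = [[5,6],[5,2]] with det -20.
Per unit increase in yeast, x* moves by d = (0.3, -0.25).
The basis stays optimal until flour becomes binding; allowable increase = 35 g.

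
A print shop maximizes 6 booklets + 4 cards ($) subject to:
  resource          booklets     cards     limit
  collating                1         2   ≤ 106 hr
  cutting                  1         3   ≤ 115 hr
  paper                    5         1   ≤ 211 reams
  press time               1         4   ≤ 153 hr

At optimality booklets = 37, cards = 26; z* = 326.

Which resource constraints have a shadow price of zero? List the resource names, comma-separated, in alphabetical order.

collating: 89/106 (slack 17)
cutting: 115/115 (binding)
paper: 211/211 (binding)
press time: 141/153 (slack 12)
By complementary slackness, a constraint with positive slack has shadow price 0 → collating, press time.

collating, press time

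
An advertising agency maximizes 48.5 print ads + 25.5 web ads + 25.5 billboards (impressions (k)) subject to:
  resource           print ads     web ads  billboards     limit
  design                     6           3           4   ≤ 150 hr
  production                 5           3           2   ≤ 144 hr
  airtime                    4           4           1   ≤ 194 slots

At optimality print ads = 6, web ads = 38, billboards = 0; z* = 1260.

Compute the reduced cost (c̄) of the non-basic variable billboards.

-3.5

At the optimum: design uses 150 of 150 (binding); production uses 144 of 144 (binding); airtime uses 176 of 194 (slack = 18).
Slack constraints have shadow price 0 (complementary slackness).
From A_Bᵀ y = c: 6·y_design + 5·y_production = 48.5; 3·y_design + 3·y_production = 25.5.
This yields shadow prices y_design = 6, y_production = 2.5.
Reduced cost of billboards: c₃ − yᵀa₃ = 25.5 − (6·4 + 2.5·2) = 25.5 − 29 = -3.5.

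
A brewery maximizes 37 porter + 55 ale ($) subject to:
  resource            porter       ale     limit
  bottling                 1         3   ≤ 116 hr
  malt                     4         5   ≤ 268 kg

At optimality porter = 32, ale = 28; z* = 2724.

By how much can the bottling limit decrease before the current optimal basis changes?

49

Binding constraints: bottling, malt. The basis is B = [[1,3],[4,5]] with det -7.
Per unit decrease in bottling, x* moves by d = (0.7143, -0.5714).
The basis stays optimal until ale reaches 0; allowable decrease = 49 hr.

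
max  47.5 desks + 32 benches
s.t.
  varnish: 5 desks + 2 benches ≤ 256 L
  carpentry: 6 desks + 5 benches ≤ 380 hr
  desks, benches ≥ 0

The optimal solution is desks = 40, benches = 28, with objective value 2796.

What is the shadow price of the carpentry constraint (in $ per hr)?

Check each constraint at x*: varnish 256/256 (tight); carpentry 380/380 (tight).
From A_Bᵀ y = c: 5·y_varnish + 6·y_carpentry = 47.5; 2·y_varnish + 5·y_carpentry = 32.
This yields shadow prices y_varnish = 3.5, y_carpentry = 5.
Shadow price of carpentry = 5.

5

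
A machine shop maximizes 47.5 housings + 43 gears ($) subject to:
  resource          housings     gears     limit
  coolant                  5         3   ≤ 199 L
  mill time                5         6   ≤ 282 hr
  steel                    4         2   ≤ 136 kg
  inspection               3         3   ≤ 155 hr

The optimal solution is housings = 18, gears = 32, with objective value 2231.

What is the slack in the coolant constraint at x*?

13

coolant used = 5·18 + 3·32 = 186; slack = 199 − 186 = 13.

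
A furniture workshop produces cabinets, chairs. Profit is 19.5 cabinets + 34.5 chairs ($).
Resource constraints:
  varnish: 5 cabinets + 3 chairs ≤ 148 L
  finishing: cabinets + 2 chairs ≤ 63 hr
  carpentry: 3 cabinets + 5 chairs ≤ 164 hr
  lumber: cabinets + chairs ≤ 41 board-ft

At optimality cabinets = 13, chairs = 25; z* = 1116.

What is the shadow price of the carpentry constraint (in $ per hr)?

At the optimum: varnish uses 140 of 148 (slack = 8); finishing uses 63 of 63 (binding); carpentry uses 164 of 164 (binding); lumber uses 38 of 41 (slack = 3).
Since varnish, lumber are not tight, their duals are 0.
The binding rows give the dual system: 1·y_finishing + 3·y_carpentry = 19.5 and 2·y_finishing + 5·y_carpentry = 34.5.
Solving: y_finishing = 6, y_carpentry = 4.5.
Shadow price of carpentry = 4.5.

4.5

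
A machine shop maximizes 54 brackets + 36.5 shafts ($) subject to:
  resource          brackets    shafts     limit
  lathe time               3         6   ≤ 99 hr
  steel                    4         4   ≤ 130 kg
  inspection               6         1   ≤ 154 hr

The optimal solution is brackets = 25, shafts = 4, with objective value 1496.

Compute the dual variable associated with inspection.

Binding: lathe time and inspection. Non-binding: steel (14 unused).
Since steel is not tight, its dual is 0.
From A_Bᵀ y = c: 3·y_lathe time + 6·y_inspection = 54; 6·y_lathe time + 1·y_inspection = 36.5.
Solving: y_lathe time = 5, y_inspection = 6.5.
Shadow price of inspection = 6.5.

6.5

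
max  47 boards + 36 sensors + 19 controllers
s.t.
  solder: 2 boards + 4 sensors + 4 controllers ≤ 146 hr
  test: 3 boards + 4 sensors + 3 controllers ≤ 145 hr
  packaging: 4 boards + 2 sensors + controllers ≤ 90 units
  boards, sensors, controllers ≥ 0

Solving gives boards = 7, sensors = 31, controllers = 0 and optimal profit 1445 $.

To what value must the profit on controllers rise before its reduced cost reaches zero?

23

Binding: test and packaging. Non-binding: solder (8 unused).
Since solder is not tight, its dual is 0.
Dual feasibility on the basic columns requires 3·y_test + 4·y_packaging = 47, 4·y_test + 2·y_packaging = 36.
→ y_test = 5 and y_packaging = 8.
controllers enters the basis when its profit ≥ yᵀa₃ = 5·3 + 8·1 = 23.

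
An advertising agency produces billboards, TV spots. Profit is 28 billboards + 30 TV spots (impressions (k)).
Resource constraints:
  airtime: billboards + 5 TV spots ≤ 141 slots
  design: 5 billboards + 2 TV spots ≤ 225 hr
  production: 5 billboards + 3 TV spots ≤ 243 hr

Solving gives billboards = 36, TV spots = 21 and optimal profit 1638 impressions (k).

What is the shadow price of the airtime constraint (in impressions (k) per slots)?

3

At the optimum: airtime uses 141 of 141 (binding); design uses 222 of 225 (slack = 3); production uses 243 of 243 (binding).
Slack constraints have shadow price 0 (complementary slackness).
The binding rows give the dual system: 1·y_airtime + 5·y_production = 28 and 5·y_airtime + 3·y_production = 30.
Solving: y_airtime = 3, y_production = 5.
Shadow price of airtime = 3.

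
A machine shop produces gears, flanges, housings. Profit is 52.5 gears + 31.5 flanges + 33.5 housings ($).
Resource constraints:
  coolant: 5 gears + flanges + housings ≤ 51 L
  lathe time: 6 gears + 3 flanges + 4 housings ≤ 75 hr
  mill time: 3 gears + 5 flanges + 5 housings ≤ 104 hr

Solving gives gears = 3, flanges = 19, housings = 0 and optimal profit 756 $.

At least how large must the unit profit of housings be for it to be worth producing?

39.5

Binding: lathe time and mill time. Non-binding: coolant (17 unused).
Slack constraints have shadow price 0 (complementary slackness).
The binding rows give the dual system: 6·y_lathe time + 3·y_mill time = 52.5 and 3·y_lathe time + 5·y_mill time = 31.5.
Solving: y_lathe time = 8, y_mill time = 1.5.
housings enters the basis when its profit ≥ yᵀa₃ = 8·4 + 1.5·5 = 39.5.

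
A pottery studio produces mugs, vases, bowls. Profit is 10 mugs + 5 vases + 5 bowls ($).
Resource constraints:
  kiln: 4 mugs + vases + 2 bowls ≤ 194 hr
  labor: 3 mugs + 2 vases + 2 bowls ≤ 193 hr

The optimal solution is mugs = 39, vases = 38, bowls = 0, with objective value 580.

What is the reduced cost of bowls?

At the optimum: kiln uses 194 of 194 (binding); labor uses 193 of 193 (binding).
From A_Bᵀ y = c: 4·y_kiln + 3·y_labor = 10; 1·y_kiln + 2·y_labor = 5.
Solving: y_kiln = 1, y_labor = 2.
Reduced cost of bowls: c₃ − yᵀa₃ = 5 − (1·2 + 2·2) = 5 − 6 = -1.

-1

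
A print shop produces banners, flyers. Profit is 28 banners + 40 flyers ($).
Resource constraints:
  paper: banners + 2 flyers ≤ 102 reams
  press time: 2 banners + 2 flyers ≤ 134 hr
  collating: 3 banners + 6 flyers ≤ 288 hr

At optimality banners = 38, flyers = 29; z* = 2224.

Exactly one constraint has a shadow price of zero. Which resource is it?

paper

paper: 96/102 (slack 6)
press time: 134/134 (binding)
collating: 288/288 (binding)
By complementary slackness, a constraint with positive slack has shadow price 0 → paper.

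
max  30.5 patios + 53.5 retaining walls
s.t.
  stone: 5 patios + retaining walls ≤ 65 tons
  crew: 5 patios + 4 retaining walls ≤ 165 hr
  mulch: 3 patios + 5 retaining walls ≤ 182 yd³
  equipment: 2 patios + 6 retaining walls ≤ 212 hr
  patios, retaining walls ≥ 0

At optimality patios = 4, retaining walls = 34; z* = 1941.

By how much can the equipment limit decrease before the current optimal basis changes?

Binding constraints: mulch, equipment. The basis is B = [[3,5],[2,6]] with det 8.
Per unit decrease in equipment, x* moves by d = (0.625, -0.375).
The basis stays optimal until stone becomes binding; allowable decrease = 4 hr.

4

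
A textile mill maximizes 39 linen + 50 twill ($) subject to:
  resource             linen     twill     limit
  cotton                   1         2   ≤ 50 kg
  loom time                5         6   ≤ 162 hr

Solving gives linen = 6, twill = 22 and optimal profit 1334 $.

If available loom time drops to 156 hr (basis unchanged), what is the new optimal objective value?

At the optimum: cotton uses 50 of 50 (binding); loom time uses 162 of 162 (binding).
The binding rows give the dual system: 1·y_cotton + 5·y_loom time = 39 and 2·y_cotton + 6·y_loom time = 50.
This yields shadow prices y_cotton = 4, y_loom time = 7.
Δz = y_loom time·Δb = 7 × (-6) = -42, so new z* = 1334 − 42 = 1292.

1292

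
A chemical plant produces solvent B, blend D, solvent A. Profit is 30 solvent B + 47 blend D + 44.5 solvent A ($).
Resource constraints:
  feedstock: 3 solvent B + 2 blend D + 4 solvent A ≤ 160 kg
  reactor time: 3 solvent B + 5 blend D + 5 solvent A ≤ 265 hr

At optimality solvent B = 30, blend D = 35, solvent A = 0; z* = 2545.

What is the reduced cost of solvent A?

-4.5

At the optimum: feedstock uses 160 of 160 (binding); reactor time uses 265 of 265 (binding).
From A_Bᵀ y = c: 3·y_feedstock + 3·y_reactor time = 30; 2·y_feedstock + 5·y_reactor time = 47.
Solving: y_feedstock = 1, y_reactor time = 9.
Reduced cost of solvent A: c₃ − yᵀa₃ = 44.5 − (1·4 + 9·5) = 44.5 − 49 = -4.5.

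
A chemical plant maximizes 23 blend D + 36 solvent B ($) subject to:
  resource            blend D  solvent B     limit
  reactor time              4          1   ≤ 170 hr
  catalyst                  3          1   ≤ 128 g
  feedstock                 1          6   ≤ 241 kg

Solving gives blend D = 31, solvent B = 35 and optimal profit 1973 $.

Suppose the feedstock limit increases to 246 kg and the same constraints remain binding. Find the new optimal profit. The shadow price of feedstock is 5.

1998

Δb = 5, so new z* = 1973 + (5)·(5) = 1973 + 25 = 1998.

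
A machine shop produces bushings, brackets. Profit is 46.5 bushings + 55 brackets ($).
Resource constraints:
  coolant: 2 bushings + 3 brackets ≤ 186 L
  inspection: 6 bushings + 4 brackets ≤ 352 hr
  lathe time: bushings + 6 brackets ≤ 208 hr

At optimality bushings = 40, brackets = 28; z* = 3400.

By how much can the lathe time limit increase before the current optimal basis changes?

Binding constraints: inspection, lathe time. The basis is B = [[6,4],[1,6]] with det 32.
Per unit increase in lathe time, x* moves by d = (-0.125, 0.1875).
The basis stays optimal until coolant becomes binding; allowable increase = 70.4 hr.

70.4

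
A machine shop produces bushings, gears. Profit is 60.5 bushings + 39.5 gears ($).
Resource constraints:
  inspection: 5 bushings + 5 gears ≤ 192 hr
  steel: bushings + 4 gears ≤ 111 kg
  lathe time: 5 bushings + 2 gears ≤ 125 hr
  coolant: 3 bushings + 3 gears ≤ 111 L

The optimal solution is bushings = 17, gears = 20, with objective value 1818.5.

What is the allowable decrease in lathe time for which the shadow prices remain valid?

Binding constraints: lathe time, coolant. The basis is B = [[5,2],[3,3]] with det 9.
Per unit decrease in lathe time, x* moves by d = (-0.3333, 0.3333).
The basis stays optimal until steel becomes binding; allowable decrease = 14 hr.

14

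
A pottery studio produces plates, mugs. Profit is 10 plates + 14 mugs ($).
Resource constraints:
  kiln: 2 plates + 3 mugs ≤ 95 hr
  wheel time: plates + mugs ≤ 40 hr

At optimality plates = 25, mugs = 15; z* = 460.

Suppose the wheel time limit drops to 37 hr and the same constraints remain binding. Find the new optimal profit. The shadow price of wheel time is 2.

454

Δb = -3, so new z* = 460 + (2)·(-3) = 460 − 6 = 454.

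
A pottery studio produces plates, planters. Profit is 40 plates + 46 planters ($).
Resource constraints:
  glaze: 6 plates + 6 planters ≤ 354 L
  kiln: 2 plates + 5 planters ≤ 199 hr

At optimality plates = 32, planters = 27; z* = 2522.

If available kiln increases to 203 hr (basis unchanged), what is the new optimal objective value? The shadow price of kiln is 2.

Δb = 4, so new z* = 2522 + (2)·(4) = 2522 + 8 = 2530.

2530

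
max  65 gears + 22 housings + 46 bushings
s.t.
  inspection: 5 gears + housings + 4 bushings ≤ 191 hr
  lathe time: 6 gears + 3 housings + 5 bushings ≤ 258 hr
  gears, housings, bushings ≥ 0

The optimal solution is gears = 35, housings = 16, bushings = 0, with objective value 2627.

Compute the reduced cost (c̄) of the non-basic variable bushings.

At the optimum: inspection uses 191 of 191 (binding); lathe time uses 258 of 258 (binding).
Dual feasibility on the basic columns requires 5·y_inspection + 6·y_lathe time = 65, 1·y_inspection + 3·y_lathe time = 22.
Solving: y_inspection = 7, y_lathe time = 5.
Reduced cost of bushings: c₃ − yᵀa₃ = 46 − (7·4 + 5·5) = 46 − 53 = -7.

-7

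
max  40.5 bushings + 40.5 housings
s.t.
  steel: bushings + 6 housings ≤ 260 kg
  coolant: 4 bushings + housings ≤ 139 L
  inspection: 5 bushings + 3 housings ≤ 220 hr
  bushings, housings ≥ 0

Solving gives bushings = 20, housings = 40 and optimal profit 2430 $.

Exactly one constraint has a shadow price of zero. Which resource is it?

steel: 260/260 (binding)
coolant: 120/139 (slack 19)
inspection: 220/220 (binding)
By complementary slackness, a constraint with positive slack has shadow price 0 → coolant.

coolant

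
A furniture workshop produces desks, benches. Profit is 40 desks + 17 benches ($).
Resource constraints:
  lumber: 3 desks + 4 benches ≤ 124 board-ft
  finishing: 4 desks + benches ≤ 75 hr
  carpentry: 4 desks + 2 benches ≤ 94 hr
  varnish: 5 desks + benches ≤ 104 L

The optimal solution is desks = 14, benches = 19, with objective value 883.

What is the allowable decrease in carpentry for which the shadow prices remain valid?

Binding constraints: finishing, carpentry. The basis is B = [[4,1],[4,2]] with det 4.
Per unit decrease in carpentry, x* moves by d = (0.25, -1).
The basis stays optimal until benches reaches 0; allowable decrease = 19 hr.

19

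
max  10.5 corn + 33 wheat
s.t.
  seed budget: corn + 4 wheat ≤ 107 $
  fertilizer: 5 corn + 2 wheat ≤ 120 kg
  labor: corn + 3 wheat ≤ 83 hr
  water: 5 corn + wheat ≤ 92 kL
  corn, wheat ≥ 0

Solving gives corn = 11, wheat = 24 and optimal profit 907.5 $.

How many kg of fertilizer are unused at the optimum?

17

fertilizer used = 5·11 + 2·24 = 103; slack = 120 − 103 = 17.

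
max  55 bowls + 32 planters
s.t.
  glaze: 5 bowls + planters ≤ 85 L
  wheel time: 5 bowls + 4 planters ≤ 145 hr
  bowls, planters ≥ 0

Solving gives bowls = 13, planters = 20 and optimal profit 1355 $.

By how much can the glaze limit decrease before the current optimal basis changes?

48.75

Binding constraints: glaze, wheel time. The basis is B = [[5,1],[5,4]] with det 15.
Per unit decrease in glaze, x* moves by d = (-0.2667, 0.3333).
The basis stays optimal until bowls reaches 0; allowable decrease = 48.75 L.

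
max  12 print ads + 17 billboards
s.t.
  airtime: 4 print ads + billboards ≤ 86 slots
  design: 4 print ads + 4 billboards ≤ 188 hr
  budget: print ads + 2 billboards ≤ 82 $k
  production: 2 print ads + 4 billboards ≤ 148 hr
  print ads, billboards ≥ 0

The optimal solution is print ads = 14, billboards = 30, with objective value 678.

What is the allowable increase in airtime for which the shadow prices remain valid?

21

Binding constraints: airtime, production. The basis is B = [[4,1],[2,4]] with det 14.
Per unit increase in airtime, x* moves by d = (0.2857, -0.1429).
The basis stays optimal until design becomes binding; allowable increase = 21 slots.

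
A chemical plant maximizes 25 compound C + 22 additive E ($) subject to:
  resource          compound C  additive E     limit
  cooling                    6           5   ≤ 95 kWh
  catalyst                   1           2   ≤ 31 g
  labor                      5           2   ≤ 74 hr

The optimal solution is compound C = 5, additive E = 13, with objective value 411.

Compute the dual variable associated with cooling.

Binding: cooling and catalyst. Non-binding: labor (23 unused).
By complementary slackness, y = 0 for the non-binding constraint.
Dual feasibility on the basic columns requires 6·y_cooling + 1·y_catalyst = 25, 5·y_cooling + 2·y_catalyst = 22.
This yields shadow prices y_cooling = 4, y_catalyst = 1.
Shadow price of cooling = 4.

4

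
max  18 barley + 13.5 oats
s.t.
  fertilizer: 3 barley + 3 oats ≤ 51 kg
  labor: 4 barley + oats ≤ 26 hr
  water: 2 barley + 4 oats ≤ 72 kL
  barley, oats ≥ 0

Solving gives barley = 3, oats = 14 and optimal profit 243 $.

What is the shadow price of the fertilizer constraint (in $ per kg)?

4

At the optimum: fertilizer uses 51 of 51 (binding); labor uses 26 of 26 (binding); water uses 62 of 72 (slack = 10).
By complementary slackness, y = 0 for the non-binding constraint.
Dual feasibility on the basic columns requires 3·y_fertilizer + 4·y_labor = 18, 3·y_fertilizer + 1·y_labor = 13.5.
→ y_fertilizer = 4 and y_labor = 1.5.
Shadow price of fertilizer = 4.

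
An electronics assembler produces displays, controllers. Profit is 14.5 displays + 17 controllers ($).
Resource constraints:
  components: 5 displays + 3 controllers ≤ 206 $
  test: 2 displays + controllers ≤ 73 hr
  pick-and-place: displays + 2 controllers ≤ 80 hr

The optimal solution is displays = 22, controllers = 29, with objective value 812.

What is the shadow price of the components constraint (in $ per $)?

0

Binding: test and pick-and-place. Non-binding: components (9 unused).
Slack constraints have shadow price 0 (complementary slackness).
The binding rows give the dual system: 2·y_test + 1·y_pick-and-place = 14.5 and 1·y_test + 2·y_pick-and-place = 17.
This yields shadow prices y_test = 4, y_pick-and-place = 6.5.
Shadow price of components = 0.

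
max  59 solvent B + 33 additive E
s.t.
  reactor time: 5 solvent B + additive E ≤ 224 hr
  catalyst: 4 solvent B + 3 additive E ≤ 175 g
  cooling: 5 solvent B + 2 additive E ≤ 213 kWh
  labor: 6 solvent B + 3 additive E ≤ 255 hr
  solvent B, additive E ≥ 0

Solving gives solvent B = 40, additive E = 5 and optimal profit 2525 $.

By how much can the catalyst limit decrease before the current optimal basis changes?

Binding constraints: catalyst, labor. The basis is B = [[4,3],[6,3]] with det -6.
Per unit decrease in catalyst, x* moves by d = (0.5, -1).
The basis stays optimal until additive E reaches 0; allowable decrease = 5 g.

5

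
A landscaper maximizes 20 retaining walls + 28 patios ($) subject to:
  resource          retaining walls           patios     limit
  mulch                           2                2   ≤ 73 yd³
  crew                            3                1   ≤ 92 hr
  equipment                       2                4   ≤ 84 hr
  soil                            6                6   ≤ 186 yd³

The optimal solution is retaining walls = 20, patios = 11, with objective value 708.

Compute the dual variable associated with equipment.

4

Binding: equipment and soil. Non-binding: mulch (11 unused), crew (21 unused).
Since mulch, crew are not tight, their duals are 0.
The binding rows give the dual system: 2·y_equipment + 6·y_soil = 20 and 4·y_equipment + 6·y_soil = 28.
Solving: y_equipment = 4, y_soil = 2.
Shadow price of equipment = 4.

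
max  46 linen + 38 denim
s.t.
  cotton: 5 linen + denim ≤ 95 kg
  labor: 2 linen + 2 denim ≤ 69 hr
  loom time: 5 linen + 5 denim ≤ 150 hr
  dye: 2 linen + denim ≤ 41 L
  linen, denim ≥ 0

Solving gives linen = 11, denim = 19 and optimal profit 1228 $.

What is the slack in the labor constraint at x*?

labor used = 2·11 + 2·19 = 60; slack = 69 − 60 = 9.

9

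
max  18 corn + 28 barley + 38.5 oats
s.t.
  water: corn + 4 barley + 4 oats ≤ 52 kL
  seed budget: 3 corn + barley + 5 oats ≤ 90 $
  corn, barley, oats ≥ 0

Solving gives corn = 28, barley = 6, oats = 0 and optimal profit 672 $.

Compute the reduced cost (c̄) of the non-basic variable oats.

Check each constraint at x*: water 52/52 (tight); seed budget 90/90 (tight).
The binding rows give the dual system: 1·y_water + 3·y_seed budget = 18 and 4·y_water + 1·y_seed budget = 28.
→ y_water = 6 and y_seed budget = 4.
Reduced cost of oats: c₃ − yᵀa₃ = 38.5 − (6·4 + 4·5) = 38.5 − 44 = -5.5.

-5.5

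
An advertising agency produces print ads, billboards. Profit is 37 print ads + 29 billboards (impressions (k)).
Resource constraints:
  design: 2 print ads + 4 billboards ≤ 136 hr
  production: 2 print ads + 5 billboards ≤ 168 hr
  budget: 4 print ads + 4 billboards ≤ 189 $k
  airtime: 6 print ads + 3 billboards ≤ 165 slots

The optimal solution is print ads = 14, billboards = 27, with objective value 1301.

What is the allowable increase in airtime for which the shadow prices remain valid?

Binding constraints: design, airtime. The basis is B = [[2,4],[6,3]] with det -18.
Per unit increase in airtime, x* moves by d = (0.2222, -0.1111).
The basis stays optimal until budget becomes binding; allowable increase = 56.25 slots.

56.25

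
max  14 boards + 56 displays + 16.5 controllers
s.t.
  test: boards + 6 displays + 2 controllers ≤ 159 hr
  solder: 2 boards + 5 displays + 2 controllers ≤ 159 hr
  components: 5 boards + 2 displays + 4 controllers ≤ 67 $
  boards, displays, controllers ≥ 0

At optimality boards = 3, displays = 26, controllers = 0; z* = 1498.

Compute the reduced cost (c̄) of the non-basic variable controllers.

Binding: test and components. Non-binding: solder (23 unused).
Since solder is not tight, its dual is 0.
From A_Bᵀ y = c: 1·y_test + 5·y_components = 14; 6·y_test + 2·y_components = 56.
Solving: y_test = 9, y_components = 1.
Reduced cost of controllers: c₃ − yᵀa₃ = 16.5 − (9·2 + 1·4) = 16.5 − 22 = -5.5.

-5.5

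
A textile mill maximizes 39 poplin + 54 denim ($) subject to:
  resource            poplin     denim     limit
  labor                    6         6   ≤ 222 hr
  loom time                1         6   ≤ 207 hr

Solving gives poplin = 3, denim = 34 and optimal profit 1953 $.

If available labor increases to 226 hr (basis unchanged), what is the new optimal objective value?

1977

Both labor and loom time are binding at x*.
From A_Bᵀ y = c: 6·y_labor + 1·y_loom time = 39; 6·y_labor + 6·y_loom time = 54.
This yields shadow prices y_labor = 6, y_loom time = 3.
Δz = y_labor·Δb = 6 × (4) = 24, so new z* = 1953 + 24 = 1977.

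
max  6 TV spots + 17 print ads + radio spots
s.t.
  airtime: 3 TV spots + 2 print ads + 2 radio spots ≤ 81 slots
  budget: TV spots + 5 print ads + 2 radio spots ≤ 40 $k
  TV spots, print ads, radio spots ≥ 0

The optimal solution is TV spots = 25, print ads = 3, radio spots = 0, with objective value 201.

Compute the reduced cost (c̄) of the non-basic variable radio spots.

Both airtime and budget are binding at x*.
From A_Bᵀ y = c: 3·y_airtime + 1·y_budget = 6; 2·y_airtime + 5·y_budget = 17.
This yields shadow prices y_airtime = 1, y_budget = 3.
Reduced cost of radio spots: c₃ − yᵀa₃ = 1 − (1·2 + 3·2) = 1 − 8 = -7.

-7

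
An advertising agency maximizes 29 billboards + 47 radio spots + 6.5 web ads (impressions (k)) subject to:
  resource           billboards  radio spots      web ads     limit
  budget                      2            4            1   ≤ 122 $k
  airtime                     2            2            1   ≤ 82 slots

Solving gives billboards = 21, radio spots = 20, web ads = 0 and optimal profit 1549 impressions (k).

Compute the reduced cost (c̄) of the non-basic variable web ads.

-8

Check each constraint at x*: budget 122/122 (tight); airtime 82/82 (tight).
From A_Bᵀ y = c: 2·y_budget + 2·y_airtime = 29; 4·y_budget + 2·y_airtime = 47.
This yields shadow prices y_budget = 9, y_airtime = 5.5.
Reduced cost of web ads: c₃ − yᵀa₃ = 6.5 − (9·1 + 5.5·1) = 6.5 − 14.5 = -8.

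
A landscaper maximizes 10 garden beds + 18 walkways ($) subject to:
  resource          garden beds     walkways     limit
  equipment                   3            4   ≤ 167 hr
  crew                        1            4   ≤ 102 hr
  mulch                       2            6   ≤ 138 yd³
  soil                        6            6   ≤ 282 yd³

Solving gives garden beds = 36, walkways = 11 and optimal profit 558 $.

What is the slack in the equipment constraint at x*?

equipment used = 3·36 + 4·11 = 152; slack = 167 − 152 = 15.

15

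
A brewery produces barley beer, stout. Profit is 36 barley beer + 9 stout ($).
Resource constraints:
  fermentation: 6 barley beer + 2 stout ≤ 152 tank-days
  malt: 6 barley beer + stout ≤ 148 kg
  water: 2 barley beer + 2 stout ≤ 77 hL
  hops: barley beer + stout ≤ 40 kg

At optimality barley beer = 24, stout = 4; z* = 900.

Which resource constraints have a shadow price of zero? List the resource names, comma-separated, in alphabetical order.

hops, water

fermentation: 152/152 (binding)
malt: 148/148 (binding)
water: 56/77 (slack 21)
hops: 28/40 (slack 12)
By complementary slackness, a constraint with positive slack has shadow price 0 → hops, water.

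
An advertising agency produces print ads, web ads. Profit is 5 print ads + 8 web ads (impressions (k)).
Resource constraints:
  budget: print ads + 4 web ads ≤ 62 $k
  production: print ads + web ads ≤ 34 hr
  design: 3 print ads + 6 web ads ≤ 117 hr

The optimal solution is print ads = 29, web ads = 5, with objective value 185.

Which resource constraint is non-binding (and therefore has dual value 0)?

budget

budget: 49/62 (slack 13)
production: 34/34 (binding)
design: 117/117 (binding)
By complementary slackness, a constraint with positive slack has shadow price 0 → budget.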